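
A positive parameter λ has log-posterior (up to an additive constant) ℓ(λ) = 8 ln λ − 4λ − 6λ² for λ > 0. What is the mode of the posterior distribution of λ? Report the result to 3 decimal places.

λ̂_MAP = 0.667

ℓ'(λ) = 8/λ − 4 − 12λ. Setting this to zero and multiplying by λ: 12λ² + 4λ − 8 = 0.
λ = (−4 + √(4² + 4·12·8)) / (2·12) = (−4 + √400) / 24 = (−4 + 20)/24 = 2/3.
ℓ''(λ) = −8/λ² − 12 < 0, confirming a maximum.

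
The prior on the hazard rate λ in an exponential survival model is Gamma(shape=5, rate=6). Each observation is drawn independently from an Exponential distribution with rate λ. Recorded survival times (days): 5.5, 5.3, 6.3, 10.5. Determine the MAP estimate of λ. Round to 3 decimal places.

The Exponential(rate=λ) likelihood is ∝ λ^n e^(−λΣtᵢ). Here n = 4 and Σtᵢ = 5.5 + 5.3 + 6.3 + 10.5 = 27.6.
Posterior ∝ λ^4e^(−6λ) · λ^4e^(−27.6λ) = λ^8e^(−33.6λ), i.e. Gamma(9, 33.6).
Mode = (a−1)/b = 8/33.6 ≈ 0.238.

λ̂_MAP = 0.238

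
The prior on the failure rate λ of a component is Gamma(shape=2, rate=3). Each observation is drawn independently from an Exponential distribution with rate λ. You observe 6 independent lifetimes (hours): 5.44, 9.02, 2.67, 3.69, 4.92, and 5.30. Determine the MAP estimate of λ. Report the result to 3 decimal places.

λ̂_MAP = 0.206

The Exponential(rate=λ) likelihood is ∝ λ^n e^(−λΣtᵢ). Here n = 6 and Σtᵢ = 5.44 + 9.02 + 2.67 + 3.69 + 4.92 + 5.30 = 31.04.
Posterior ∝ λe^(−3λ) · λ^6e^(−31.04λ) = λ^7e^(−34.04λ), i.e. Gamma(8, 34.04).
Mode = (a−1)/b = 7/34.04 ≈ 0.206.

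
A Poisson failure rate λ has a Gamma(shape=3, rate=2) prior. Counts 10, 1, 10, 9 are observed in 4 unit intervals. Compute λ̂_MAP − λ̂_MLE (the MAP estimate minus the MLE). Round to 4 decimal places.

Σxᵢ = 30. Posterior is Gamma(33, 6); MAP = (33−1)/6 = 32/6 ≈ 5.33333.
MLE = x̄ = 30/4 ≈ 7.50000.
Difference = 32/6 − 30/4 = -13/6 ≈ -2.1667.

MAP − MLE = -2.1667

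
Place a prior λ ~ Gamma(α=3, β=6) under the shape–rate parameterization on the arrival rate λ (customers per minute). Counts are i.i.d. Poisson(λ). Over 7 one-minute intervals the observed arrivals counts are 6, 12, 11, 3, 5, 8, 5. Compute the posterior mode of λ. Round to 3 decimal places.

Σxᵢ = 6+12+11+3+5+8+5 = 50, with n = 7.
Posterior ∝ λ^2e^(−6λ) · λ^50e^(−7λ) = λ^52e^(−13λ), i.e. Gamma(shape=53, rate=13).
The mode of a Gamma(a, b) with a ≥ 1 (shape–rate) is (a−1)/b = 52/13 ≈ 4.000.

λ̂_MAP = 4.000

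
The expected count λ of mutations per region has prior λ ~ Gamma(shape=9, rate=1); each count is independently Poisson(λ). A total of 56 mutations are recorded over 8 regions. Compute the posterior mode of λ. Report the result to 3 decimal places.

Σxᵢ = 56, n = 8.
Posterior ∝ λ^8e^(−1λ) · λ^56e^(−8λ) = λ^64e^(−9λ), i.e. Gamma(shape=65, rate=9).
The mode of a Gamma(a, b) with a ≥ 1 (shape–rate) is (a−1)/b = 64/9 ≈ 7.111.

λ̂_MAP = 7.111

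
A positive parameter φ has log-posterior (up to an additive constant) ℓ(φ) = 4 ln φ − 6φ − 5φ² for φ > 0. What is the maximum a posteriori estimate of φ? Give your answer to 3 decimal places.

ℓ'(φ) = 4/φ − 6 − 10φ. Setting this to zero and multiplying by φ: 10φ² + 6φ − 4 = 0.
φ = (−6 + √(6² + 4·10·4)) / (2·10) = (−6 + √196) / 20 = (−6 + 14)/20 = 2/5.
ℓ''(φ) = −4/φ² − 10 < 0, confirming a maximum.

φ̂_MAP = 0.400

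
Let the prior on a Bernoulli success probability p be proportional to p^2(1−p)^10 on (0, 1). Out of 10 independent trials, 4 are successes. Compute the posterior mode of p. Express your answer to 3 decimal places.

The prior density ∝ p^2(1−p)^10 is the kernel of Beta(3, 11).
Data: 4 successes in 10 trials. The binomial likelihood contributes p^4(1−p)^6, so the posterior is Beta(3+4, 11+6) = Beta(7, 17).
For Beta(a, b) with a, b > 1 the mode is (a−1)/(a+b−2) = 6/22 ≈ 0.273.

p̂_MAP = 0.273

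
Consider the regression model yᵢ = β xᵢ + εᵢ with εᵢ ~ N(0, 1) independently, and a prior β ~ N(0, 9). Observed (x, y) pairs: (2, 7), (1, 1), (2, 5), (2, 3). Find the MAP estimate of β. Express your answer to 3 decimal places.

β̂_MAP = 2.364

log p(β | y) = −Σ(yᵢ − βxᵢ)²/(2·1) − β²/(2·9) + const.
Setting the derivative to zero: Σxᵢ(yᵢ − βxᵢ)/1 − β/9 = 0, so β = Σxᵢyᵢ / (Σxᵢ² + σ²/τ²).
Σxᵢyᵢ = 2·7 + 1·1 + 2·5 + 2·3 = 31; Σxᵢ² = 13; σ²/τ² = 1/9.
β̂_MAP = 31 / (13 + 1/9) = 31/(118/9) = 279/118 ≈ 2.364.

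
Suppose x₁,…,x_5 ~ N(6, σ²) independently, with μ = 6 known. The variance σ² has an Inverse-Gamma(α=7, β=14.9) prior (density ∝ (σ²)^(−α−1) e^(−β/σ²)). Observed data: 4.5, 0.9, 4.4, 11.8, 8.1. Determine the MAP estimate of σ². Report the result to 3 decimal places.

Sum of squared deviations about the known mean: SS = (4.5−6)² + (0.9−6)² + (4.4−6)² + (11.8−6)² + (8.1−6)² = 68.87.
The Normal likelihood contributes (σ²)^(−n/2) exp(−SS/(2σ²)), so the posterior is Inverse-Gamma(α + n/2, β + SS/2) = Inverse-Gamma(9.5, 49.335).
The mode of Inverse-Gamma(a, b) is b/(a+1) = 49.335/10.5 ≈ 4.699.

σ̂²_MAP = 4.699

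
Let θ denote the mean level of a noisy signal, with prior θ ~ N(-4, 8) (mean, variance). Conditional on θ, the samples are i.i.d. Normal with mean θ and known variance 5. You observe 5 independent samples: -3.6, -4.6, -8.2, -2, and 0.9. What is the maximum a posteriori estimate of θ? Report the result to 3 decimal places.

n = 5; x̄ = ((-3.6) + (-4.6) + (-8.2) + (-2) + 0.9)/5 = -17.5/5 = -3.5.
For a Normal prior and Normal likelihood with known variance, the posterior is Normal; its mode equals its mean, the precision-weighted average.
Prior precision 1/σ₀² = 1/8 = 0.125; data precision n/σ² = 5/5 = 1.
θ̂ = (0.125·(-4) + 1·(-3.5)) / (0.125 + 1) = (-4)/1.125 = -32/9 ≈ -3.556.

θ̂_MAP = -3.556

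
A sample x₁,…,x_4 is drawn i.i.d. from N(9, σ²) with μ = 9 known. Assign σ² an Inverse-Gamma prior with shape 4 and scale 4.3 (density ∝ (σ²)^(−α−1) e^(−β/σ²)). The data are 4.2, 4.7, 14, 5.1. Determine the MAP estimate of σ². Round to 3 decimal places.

σ̂²_MAP = 6.453

Sum of squared deviations about the known mean: SS = (4.2−9)² + (4.7−9)² + (14−9)² + (5.1−9)² = 81.74.
The Normal likelihood contributes (σ²)^(−n/2) exp(−SS/(2σ²)), so the posterior is Inverse-Gamma(α + n/2, β + SS/2) = Inverse-Gamma(6, 45.17).
The mode of Inverse-Gamma(a, b) is b/(a+1) = 45.17/7 ≈ 6.453.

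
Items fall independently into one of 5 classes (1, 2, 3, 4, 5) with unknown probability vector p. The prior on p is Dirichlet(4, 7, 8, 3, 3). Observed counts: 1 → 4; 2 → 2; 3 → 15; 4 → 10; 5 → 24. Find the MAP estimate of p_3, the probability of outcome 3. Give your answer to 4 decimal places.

MAP estimate: 0.2933

The posterior is Dirichlet(αᵢ + nᵢ) = Dirichlet(8, 9, 23, 13, 27).
For a Dirichlet(a₁,…,a_K) with all aᵢ > 1, the mode has j-th component (aⱼ − 1)/(Σaᵢ − K).
Here Σaᵢ = 80 and K = 5, so p_3 = (23 − 1)/(80 − 5) = 22/75 ≈ 0.2933.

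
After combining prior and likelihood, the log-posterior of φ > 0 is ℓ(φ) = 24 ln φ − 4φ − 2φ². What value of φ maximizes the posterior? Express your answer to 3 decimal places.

φ̂_MAP = 2.000

ℓ'(φ) = 24/φ − 4 − 4φ. Setting this to zero and multiplying by φ: 4φ² + 4φ − 24 = 0.
φ = (−4 + √(4² + 4·4·24)) / (2·4) = (−4 + √400) / 8 = (−4 + 20)/8 = 2.
ℓ''(φ) = −24/φ² − 4 < 0, confirming a maximum.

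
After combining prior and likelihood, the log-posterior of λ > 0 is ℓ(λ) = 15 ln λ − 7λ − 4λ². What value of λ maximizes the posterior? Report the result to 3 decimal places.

λ̂_MAP = 1.000

ℓ'(λ) = 15/λ − 7 − 8λ. Setting this to zero and multiplying by λ: 8λ² + 7λ − 15 = 0.
λ = (−7 + √(7² + 4·8·15)) / (2·8) = (−7 + √529) / 16 = (−7 + 23)/16 = 1.
ℓ''(λ) = −15/λ² − 8 < 0, confirming a maximum.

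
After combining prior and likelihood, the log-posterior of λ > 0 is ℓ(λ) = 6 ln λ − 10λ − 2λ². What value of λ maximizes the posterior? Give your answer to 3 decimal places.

ℓ'(λ) = 6/λ − 10 − 4λ. Setting this to zero and multiplying by λ: 4λ² + 10λ − 6 = 0.
λ = (−10 + √(10² + 4·4·6)) / (2·4) = (−10 + √196) / 8 = (−10 + 14)/8 = 1/2.
ℓ''(λ) = −6/λ² − 4 < 0, confirming a maximum.

λ̂_MAP = 0.500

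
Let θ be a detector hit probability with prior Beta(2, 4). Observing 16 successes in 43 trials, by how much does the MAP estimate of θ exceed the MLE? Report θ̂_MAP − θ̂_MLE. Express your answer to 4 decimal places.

Posterior is Beta(18, 31); MAP = (18−1)/(49−2) = 17/47 ≈ 0.36170.
MLE ignores the prior: θ̂_MLE = k/n = 16/43 ≈ 0.37209.
Difference = 17/47 − 16/43 = -21/2021 ≈ -0.0104.

MAP − MLE = -0.0104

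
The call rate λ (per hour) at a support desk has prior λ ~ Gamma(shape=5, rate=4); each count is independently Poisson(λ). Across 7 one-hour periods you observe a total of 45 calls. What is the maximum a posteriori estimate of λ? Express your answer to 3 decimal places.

Σxᵢ = 45, n = 7.
Posterior ∝ λ^4e^(−4λ) · λ^45e^(−7λ) = λ^49e^(−11λ), i.e. Gamma(shape=50, rate=11).
The mode of a Gamma(a, b) with a ≥ 1 (shape–rate) is (a−1)/b = 49/11 ≈ 4.455.

λ̂_MAP = 4.455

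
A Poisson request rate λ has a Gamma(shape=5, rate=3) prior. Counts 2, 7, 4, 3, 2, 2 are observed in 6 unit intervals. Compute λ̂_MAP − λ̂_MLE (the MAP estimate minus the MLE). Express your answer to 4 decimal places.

Σxᵢ = 20. Posterior is Gamma(25, 9); MAP = (25−1)/9 = 24/9 ≈ 2.66667.
MLE = x̄ = 20/6 ≈ 3.33333.
Difference = 24/9 − 20/6 = -2/3 ≈ -0.6667.

MAP − MLE = -0.6667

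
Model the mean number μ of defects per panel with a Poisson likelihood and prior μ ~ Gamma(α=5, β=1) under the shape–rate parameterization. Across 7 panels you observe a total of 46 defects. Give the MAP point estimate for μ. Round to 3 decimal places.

μ̂_MAP = 6.250

Σxᵢ = 46, n = 7.
Posterior ∝ μ^4e^(−1μ) · μ^46e^(−7μ) = μ^50e^(−8μ), i.e. Gamma(shape=51, rate=8).
The mode of a Gamma(a, b) with a ≥ 1 (shape–rate) is (a−1)/b = 50/8 ≈ 6.250.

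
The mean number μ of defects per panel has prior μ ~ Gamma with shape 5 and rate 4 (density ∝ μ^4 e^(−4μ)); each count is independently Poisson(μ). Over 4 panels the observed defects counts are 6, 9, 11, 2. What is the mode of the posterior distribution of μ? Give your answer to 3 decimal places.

μ̂_MAP = 4.000

Σxᵢ = 6+9+11+2 = 28, with n = 4.
Posterior ∝ μ^4e^(−4μ) · μ^28e^(−4μ) = μ^32e^(−8μ), i.e. Gamma(shape=33, rate=8).
The mode of a Gamma(a, b) with a ≥ 1 (shape–rate) is (a−1)/b = 32/8 ≈ 4.000.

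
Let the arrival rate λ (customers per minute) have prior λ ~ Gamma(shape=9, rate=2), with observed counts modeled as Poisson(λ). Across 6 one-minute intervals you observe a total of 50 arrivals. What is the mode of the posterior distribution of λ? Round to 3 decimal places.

Σxᵢ = 50, n = 6.
Posterior ∝ λ^8e^(−2λ) · λ^50e^(−6λ) = λ^58e^(−8λ), i.e. Gamma(shape=59, rate=8).
The mode of a Gamma(a, b) with a ≥ 1 (shape–rate) is (a−1)/b = 58/8 ≈ 7.250.

λ̂_MAP = 7.250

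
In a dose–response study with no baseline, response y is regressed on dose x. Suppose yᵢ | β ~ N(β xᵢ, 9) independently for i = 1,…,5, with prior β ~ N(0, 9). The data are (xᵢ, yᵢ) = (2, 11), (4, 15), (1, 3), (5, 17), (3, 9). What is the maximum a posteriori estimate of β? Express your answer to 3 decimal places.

β̂_MAP = 3.518

log p(β | y) = −Σ(yᵢ − βxᵢ)²/(2·9) − β²/(2·9) + const.
Setting the derivative to zero: Σxᵢ(yᵢ − βxᵢ)/9 − β/9 = 0, so β = Σxᵢyᵢ / (Σxᵢ² + σ²/τ²).
Σxᵢyᵢ = 2·11 + 4·15 + 1·3 + 5·17 + 3·9 = 197; Σxᵢ² = 55; σ²/τ² = 1.
β̂_MAP = 197 / (55 + 1) = 197/56 ≈ 3.518.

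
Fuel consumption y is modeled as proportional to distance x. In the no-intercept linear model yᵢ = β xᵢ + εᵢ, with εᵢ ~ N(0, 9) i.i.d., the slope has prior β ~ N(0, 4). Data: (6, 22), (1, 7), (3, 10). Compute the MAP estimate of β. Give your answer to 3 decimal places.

log p(β | y) = −Σ(yᵢ − βxᵢ)²/(2·9) − β²/(2·4) + const.
Setting the derivative to zero: Σxᵢ(yᵢ − βxᵢ)/9 − β/4 = 0, so β = Σxᵢyᵢ / (Σxᵢ² + σ²/τ²).
Σxᵢyᵢ = 6·22 + 1·7 + 3·10 = 169; Σxᵢ² = 46; σ²/τ² = 2.25.
β̂_MAP = 169 / (46 + 2.25) = 169/48.25 ≈ 3.503.

β̂_MAP = 3.503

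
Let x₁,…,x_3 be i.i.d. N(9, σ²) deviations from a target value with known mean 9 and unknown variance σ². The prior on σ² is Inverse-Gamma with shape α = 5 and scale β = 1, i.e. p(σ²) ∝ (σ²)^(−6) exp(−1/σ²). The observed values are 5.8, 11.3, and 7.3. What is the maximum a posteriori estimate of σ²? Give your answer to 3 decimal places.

σ̂²_MAP = 1.361

Sum of squared deviations about the known mean: SS = (5.8−9)² + (11.3−9)² + (7.3−9)² = 18.42.
The Normal likelihood contributes (σ²)^(−n/2) exp(−SS/(2σ²)), so the posterior is Inverse-Gamma(α + n/2, β + SS/2) = Inverse-Gamma(6.5, 10.21).
The mode of Inverse-Gamma(a, b) is b/(a+1) = 10.21/7.5 ≈ 1.361.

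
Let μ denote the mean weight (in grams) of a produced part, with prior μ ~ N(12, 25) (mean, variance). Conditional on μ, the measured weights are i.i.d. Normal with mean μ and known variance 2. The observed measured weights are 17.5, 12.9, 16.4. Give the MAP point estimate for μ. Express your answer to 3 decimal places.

μ̂_MAP = 15.506

n = 3; x̄ = (17.5 + 12.9 + 16.4)/3 = 46.8/3 = 15.6.
For a Normal prior and Normal likelihood with known variance, the posterior is Normal; its mode equals its mean, the precision-weighted average.
Prior precision 1/σ₀² = 1/25 = 0.04; data precision n/σ² = 3/2 = 1.5.
μ̂ = (0.04·12 + 1.5·15.6) / (0.04 + 1.5) = 23.88/1.54 = 1194/77 ≈ 15.506.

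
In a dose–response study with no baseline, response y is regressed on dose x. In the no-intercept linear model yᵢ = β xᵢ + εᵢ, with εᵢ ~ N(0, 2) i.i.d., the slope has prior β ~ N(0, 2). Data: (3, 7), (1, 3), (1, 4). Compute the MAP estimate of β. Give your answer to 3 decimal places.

β̂_MAP = 2.333

log p(β | y) = −Σ(yᵢ − βxᵢ)²/(2·2) − β²/(2·2) + const.
Setting the derivative to zero: Σxᵢ(yᵢ − βxᵢ)/2 − β/2 = 0, so β = Σxᵢyᵢ / (Σxᵢ² + σ²/τ²).
Σxᵢyᵢ = 3·7 + 1·3 + 1·4 = 28; Σxᵢ² = 11; σ²/τ² = 1.
β̂_MAP = 28 / (11 + 1) = 28/12 ≈ 2.333.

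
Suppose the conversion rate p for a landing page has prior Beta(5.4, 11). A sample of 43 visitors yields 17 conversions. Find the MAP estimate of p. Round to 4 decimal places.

Prior: Beta(5.4, 11).
Data: 17 successes in 43 trials. The binomial likelihood contributes p^17(1−p)^26, so the posterior is Beta(5.4+17, 11+26) = Beta(22.4, 37).
For Beta(a, b) with a, b > 1 the mode is (a−1)/(a+b−2) = 21.4/57.4 ≈ 0.3728.

p̂_MAP = 0.3728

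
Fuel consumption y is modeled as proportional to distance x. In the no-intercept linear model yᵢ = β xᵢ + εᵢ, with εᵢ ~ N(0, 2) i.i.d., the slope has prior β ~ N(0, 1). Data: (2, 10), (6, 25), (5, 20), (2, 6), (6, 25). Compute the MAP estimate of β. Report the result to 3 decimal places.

β̂_MAP = 4.037

log p(β | y) = −Σ(yᵢ − βxᵢ)²/(2·2) − β²/(2·1) + const.
Setting the derivative to zero: Σxᵢ(yᵢ − βxᵢ)/2 − β/1 = 0, so β = Σxᵢyᵢ / (Σxᵢ² + σ²/τ²).
Σxᵢyᵢ = 2·10 + 6·25 + 5·20 + 2·6 + 6·25 = 432; Σxᵢ² = 105; σ²/τ² = 2.
β̂_MAP = 432 / (105 + 2) = 432/107 ≈ 4.037.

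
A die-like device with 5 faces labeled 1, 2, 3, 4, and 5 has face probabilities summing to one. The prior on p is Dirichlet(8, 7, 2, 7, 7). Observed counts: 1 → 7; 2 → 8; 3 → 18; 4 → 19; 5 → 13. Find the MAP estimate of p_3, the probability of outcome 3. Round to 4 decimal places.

The posterior is Dirichlet(αᵢ + nᵢ) = Dirichlet(15, 15, 20, 26, 20).
For a Dirichlet(a₁,…,a_K) with all aᵢ > 1, the mode has j-th component (aⱼ − 1)/(Σaᵢ − K).
Here Σaᵢ = 96 and K = 5, so p_3 = (20 − 1)/(96 − 5) = 19/91 ≈ 0.2088.

MAP estimate: 0.2088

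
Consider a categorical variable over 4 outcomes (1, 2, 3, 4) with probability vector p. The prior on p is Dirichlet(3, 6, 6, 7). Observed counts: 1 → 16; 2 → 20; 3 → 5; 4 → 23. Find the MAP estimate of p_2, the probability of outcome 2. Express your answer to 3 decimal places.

The posterior is Dirichlet(αᵢ + nᵢ) = Dirichlet(19, 26, 11, 30).
For a Dirichlet(a₁,…,a_K) with all aᵢ > 1, the mode has j-th component (aⱼ − 1)/(Σaᵢ − K).
Here Σaᵢ = 86 and K = 4, so p_2 = (26 − 1)/(86 − 4) = 25/82 ≈ 0.305.

MAP estimate: 0.305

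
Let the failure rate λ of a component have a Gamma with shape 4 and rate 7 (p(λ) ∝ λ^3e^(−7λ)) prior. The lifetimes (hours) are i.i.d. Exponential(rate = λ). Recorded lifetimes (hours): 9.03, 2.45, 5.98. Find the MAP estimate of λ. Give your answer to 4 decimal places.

The Exponential(rate=λ) likelihood is ∝ λ^n e^(−λΣtᵢ). Here n = 3 and Σtᵢ = 9.03 + 2.45 + 5.98 = 17.46.
Posterior ∝ λ^3e^(−7λ) · λ^3e^(−17.46λ) = λ^6e^(−24.46λ), i.e. Gamma(7, 24.46).
Mode = (a−1)/b = 6/24.46 ≈ 0.2453.

λ̂_MAP = 0.2453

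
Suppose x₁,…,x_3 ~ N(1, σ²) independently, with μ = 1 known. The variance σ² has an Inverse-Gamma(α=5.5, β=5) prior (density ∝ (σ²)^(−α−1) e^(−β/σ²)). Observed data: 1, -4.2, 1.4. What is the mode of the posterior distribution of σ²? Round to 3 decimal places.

Sum of squared deviations about the known mean: SS = (1−1)² + (-4.2−1)² + (1.4−1)² = 27.2.
The Normal likelihood contributes (σ²)^(−n/2) exp(−SS/(2σ²)), so the posterior is Inverse-Gamma(α + n/2, β + SS/2) = Inverse-Gamma(7, 18.6).
The mode of Inverse-Gamma(a, b) is b/(a+1) = 18.6/8 ≈ 2.325.

σ̂²_MAP = 2.325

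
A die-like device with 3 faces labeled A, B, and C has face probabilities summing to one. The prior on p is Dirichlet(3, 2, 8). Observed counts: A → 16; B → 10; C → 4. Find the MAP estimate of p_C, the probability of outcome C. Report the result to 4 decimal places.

The posterior is Dirichlet(αᵢ + nᵢ) = Dirichlet(19, 12, 12).
For a Dirichlet(a₁,…,a_K) with all aᵢ > 1, the mode has j-th component (aⱼ − 1)/(Σaᵢ − K).
Here Σaᵢ = 43 and K = 3, so p_C = (12 − 1)/(43 − 3) = 11/40 ≈ 0.2750.

MAP estimate of p_C = 0.2750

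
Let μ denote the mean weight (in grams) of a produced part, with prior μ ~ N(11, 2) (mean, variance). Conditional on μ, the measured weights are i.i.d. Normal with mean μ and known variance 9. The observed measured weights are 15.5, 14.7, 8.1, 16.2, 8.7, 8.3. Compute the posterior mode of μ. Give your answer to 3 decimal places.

μ̂_MAP = 11.524

n = 6; x̄ = (15.5 + 14.7 + 8.1 + 16.2 + 8.7 + 8.3)/6 = 71.5/6 = 143/12 ≈ 11.9167.
For a Normal prior and Normal likelihood with known variance, the posterior is Normal; its mode equals its mean, the precision-weighted average.
Prior precision 1/σ₀² = 1/2 = 0.5; data precision n/σ² = 6/9 = 2/3.
μ̂ = (0.5·11 + (2/3)·(143/12)) / (0.5 + 2/3) = (121/9)/(7/6) = 242/21 ≈ 11.524.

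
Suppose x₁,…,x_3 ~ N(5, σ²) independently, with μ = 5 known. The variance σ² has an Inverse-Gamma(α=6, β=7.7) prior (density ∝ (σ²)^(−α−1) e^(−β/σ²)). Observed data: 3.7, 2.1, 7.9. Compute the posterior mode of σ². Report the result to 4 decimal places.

Sum of squared deviations about the known mean: SS = (3.7−5)² + (2.1−5)² + (7.9−5)² = 18.51.
The Normal likelihood contributes (σ²)^(−n/2) exp(−SS/(2σ²)), so the posterior is Inverse-Gamma(α + n/2, β + SS/2) = Inverse-Gamma(7.5, 16.955).
The mode of Inverse-Gamma(a, b) is b/(a+1) = 16.955/8.5 ≈ 1.9947.

σ̂²_MAP = 1.9947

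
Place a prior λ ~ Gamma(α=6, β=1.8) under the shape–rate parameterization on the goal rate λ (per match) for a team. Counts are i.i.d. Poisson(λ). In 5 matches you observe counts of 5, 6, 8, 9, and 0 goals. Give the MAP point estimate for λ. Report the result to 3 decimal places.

Σxᵢ = 5+6+8+9+0 = 28, with n = 5.
Posterior ∝ λ^5e^(−1.8λ) · λ^28e^(−5λ) = λ^33e^(−6.8λ), i.e. Gamma(shape=34, rate=6.8).
The mode of a Gamma(a, b) with a ≥ 1 (shape–rate) is (a−1)/b = 33/6.8 ≈ 4.853.

λ̂_MAP = 4.853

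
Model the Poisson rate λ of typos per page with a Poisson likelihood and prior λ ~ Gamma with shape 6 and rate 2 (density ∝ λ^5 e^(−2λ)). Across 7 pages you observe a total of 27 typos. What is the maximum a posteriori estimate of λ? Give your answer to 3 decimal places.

λ̂_MAP = 3.556

Σxᵢ = 27, n = 7.
Posterior ∝ λ^5e^(−2λ) · λ^27e^(−7λ) = λ^32e^(−9λ), i.e. Gamma(shape=33, rate=9).
The mode of a Gamma(a, b) with a ≥ 1 (shape–rate) is (a−1)/b = 32/9 ≈ 3.556.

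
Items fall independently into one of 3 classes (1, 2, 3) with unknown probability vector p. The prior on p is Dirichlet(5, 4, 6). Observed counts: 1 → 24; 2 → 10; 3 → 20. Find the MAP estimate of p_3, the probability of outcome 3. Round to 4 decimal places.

MAP estimate: 0.3788

The posterior is Dirichlet(αᵢ + nᵢ) = Dirichlet(29, 14, 26).
For a Dirichlet(a₁,…,a_K) with all aᵢ > 1, the mode has j-th component (aⱼ − 1)/(Σaᵢ − K).
Here Σaᵢ = 69 and K = 3, so p_3 = (26 − 1)/(69 − 3) = 25/66 ≈ 0.3788.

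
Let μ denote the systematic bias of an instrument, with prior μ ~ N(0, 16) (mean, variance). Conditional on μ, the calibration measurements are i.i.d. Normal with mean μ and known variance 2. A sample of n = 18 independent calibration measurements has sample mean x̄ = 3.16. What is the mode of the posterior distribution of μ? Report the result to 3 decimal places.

n = 18, x̄ = 3.16.
For a Normal prior and Normal likelihood with known variance, the posterior is Normal; its mode equals its mean, the precision-weighted average.
Prior precision 1/σ₀² = 1/16 = 0.0625; data precision n/σ² = 18/2 = 9.
μ̂ = (0.0625·0 + 9·3.16) / (0.0625 + 9) = 28.44/9.0625 = 11376/3625 ≈ 3.138.

μ̂_MAP = 3.138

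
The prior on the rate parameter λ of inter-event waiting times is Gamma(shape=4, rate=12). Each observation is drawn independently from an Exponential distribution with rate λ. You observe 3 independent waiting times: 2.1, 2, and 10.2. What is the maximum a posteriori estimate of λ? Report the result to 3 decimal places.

λ̂_MAP = 0.228

The Exponential(rate=λ) likelihood is ∝ λ^n e^(−λΣtᵢ). Here n = 3 and Σtᵢ = 2.1 + 2 + 10.2 = 14.3.
Posterior ∝ λ^3e^(−12λ) · λ^3e^(−14.3λ) = λ^6e^(−26.3λ), i.e. Gamma(7, 26.3).
Mode = (a−1)/b = 6/26.3 ≈ 0.228.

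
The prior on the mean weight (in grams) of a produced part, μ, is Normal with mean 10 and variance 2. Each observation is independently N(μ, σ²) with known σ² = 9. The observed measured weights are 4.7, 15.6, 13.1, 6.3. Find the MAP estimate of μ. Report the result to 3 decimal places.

μ̂_MAP = 9.965

n = 4; x̄ = (4.7 + 15.6 + 13.1 + 6.3)/4 = 39.7/4 = 9.925.
For a Normal prior and Normal likelihood with known variance, the posterior is Normal; its mode equals its mean, the precision-weighted average.
Prior precision 1/σ₀² = 1/2 = 0.5; data precision n/σ² = 4/9.
μ̂ = (0.5·10 + (4/9)·9.925) / (0.5 + 4/9) = (847/90)/(17/18) = 847/85 ≈ 9.965.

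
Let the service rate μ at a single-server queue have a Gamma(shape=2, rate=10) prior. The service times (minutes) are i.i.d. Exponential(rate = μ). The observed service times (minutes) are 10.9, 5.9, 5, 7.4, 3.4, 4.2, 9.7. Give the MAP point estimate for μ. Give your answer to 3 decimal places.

The Exponential(rate=μ) likelihood is ∝ μ^n e^(−μΣtᵢ). Here n = 7 and Σtᵢ = 10.9 + 5.9 + 5 + 7.4 + 3.4 + 4.2 + 9.7 = 46.5.
Posterior ∝ μe^(−10μ) · μ^7e^(−46.5μ) = μ^8e^(−56.5μ), i.e. Gamma(9, 56.5).
Mode = (a−1)/b = 8/56.5 ≈ 0.142.

μ̂_MAP = 0.142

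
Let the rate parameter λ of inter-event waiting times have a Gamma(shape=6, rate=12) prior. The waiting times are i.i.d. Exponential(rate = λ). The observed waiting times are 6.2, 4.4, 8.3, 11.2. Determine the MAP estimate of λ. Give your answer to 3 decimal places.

λ̂_MAP = 0.214

The Exponential(rate=λ) likelihood is ∝ λ^n e^(−λΣtᵢ). Here n = 4 and Σtᵢ = 6.2 + 4.4 + 8.3 + 11.2 = 30.1.
Posterior ∝ λ^5e^(−12λ) · λ^4e^(−30.1λ) = λ^9e^(−42.1λ), i.e. Gamma(10, 42.1).
Mode = (a−1)/b = 9/42.1 ≈ 0.214.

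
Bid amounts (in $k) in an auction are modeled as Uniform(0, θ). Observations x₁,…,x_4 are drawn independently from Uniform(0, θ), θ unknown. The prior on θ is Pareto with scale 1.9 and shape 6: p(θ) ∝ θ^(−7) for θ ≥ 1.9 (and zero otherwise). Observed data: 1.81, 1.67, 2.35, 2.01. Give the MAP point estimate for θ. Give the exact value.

θ̂_MAP = 2.35

The Uniform(0, θ) likelihood is θ^(−n) for θ ≥ max(xᵢ), zero otherwise. Here max(xᵢ) = 2.35.
Posterior ∝ θ^(−7) · θ^(−4) = θ^(−11) on θ ≥ max(1.9, 2.35) = 2.35.
This density is strictly decreasing in θ, so the posterior mode lies at the lower boundary of the support.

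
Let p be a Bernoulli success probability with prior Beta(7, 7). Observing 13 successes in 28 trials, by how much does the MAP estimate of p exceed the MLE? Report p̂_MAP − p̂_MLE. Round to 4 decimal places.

Posterior is Beta(20, 22); MAP = (20−1)/(42−2) = 19/40 ≈ 0.47500.
MLE ignores the prior: p̂_MLE = k/n = 13/28 ≈ 0.46429.
Difference = 19/40 − 13/28 = 3/280 ≈ 0.0107.

MAP − MLE = 0.0107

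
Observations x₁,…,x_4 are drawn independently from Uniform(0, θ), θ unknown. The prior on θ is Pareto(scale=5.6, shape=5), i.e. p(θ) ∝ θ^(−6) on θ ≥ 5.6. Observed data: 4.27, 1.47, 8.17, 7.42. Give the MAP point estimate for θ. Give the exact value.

The Uniform(0, θ) likelihood is θ^(−n) for θ ≥ max(xᵢ), zero otherwise. Here max(xᵢ) = 8.17.
Posterior ∝ θ^(−6) · θ^(−4) = θ^(−10) on θ ≥ max(5.6, 8.17) = 8.17.
This density is strictly decreasing in θ, so the posterior mode lies at the lower boundary of the support.

θ̂_MAP = 8.17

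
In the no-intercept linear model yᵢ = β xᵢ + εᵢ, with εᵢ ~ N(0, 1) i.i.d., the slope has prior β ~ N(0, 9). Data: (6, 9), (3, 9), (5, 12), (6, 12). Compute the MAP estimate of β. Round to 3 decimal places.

β̂_MAP = 2.007

log p(β | y) = −Σ(yᵢ − βxᵢ)²/(2·1) − β²/(2·9) + const.
Setting the derivative to zero: Σxᵢ(yᵢ − βxᵢ)/1 − β/9 = 0, so β = Σxᵢyᵢ / (Σxᵢ² + σ²/τ²).
Σxᵢyᵢ = 6·9 + 3·9 + 5·12 + 6·12 = 213; Σxᵢ² = 106; σ²/τ² = 1/9.
β̂_MAP = 213 / (106 + 1/9) = 213/(955/9) = 1917/955 ≈ 2.007.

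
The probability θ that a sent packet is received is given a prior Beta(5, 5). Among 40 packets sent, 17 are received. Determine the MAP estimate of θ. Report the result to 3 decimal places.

θ̂_MAP = 0.438

Prior: Beta(5, 5).
Data: 17 successes in 40 trials. The binomial likelihood contributes θ^17(1−θ)^23, so the posterior is Beta(5+17, 5+23) = Beta(22, 28).
For Beta(a, b) with a, b > 1 the mode is (a−1)/(a+b−2) = 21/48 ≈ 0.438.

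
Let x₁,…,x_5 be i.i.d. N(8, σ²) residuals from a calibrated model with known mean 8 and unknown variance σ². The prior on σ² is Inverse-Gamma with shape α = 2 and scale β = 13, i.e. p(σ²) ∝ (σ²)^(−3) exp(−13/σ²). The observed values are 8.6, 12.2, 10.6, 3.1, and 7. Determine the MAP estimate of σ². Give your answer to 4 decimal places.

Sum of squared deviations about the known mean: SS = (8.6−8)² + (12.2−8)² + (10.6−8)² + (3.1−8)² + (7−8)² = 49.77.
The Normal likelihood contributes (σ²)^(−n/2) exp(−SS/(2σ²)), so the posterior is Inverse-Gamma(α + n/2, β + SS/2) = Inverse-Gamma(4.5, 37.885).
The mode of Inverse-Gamma(a, b) is b/(a+1) = 37.885/5.5 ≈ 6.8882.

σ̂²_MAP = 6.8882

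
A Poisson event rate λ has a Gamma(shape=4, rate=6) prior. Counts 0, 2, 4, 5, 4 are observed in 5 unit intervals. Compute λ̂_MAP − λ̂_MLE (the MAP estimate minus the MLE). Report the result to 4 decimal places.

Σxᵢ = 15. Posterior is Gamma(19, 11); MAP = (19−1)/11 = 18/11 ≈ 1.63636.
MLE = x̄ = 15/5 ≈ 3.00000.
Difference = 18/11 − 15/5 = -15/11 ≈ -1.3636.

MAP − MLE = -1.3636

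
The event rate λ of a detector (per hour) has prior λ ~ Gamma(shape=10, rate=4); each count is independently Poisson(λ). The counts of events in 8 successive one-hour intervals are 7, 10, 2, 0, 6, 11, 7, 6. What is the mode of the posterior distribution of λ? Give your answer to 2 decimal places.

λ̂_MAP = 4.83

Σxᵢ = 7+10+2+0+6+11+7+6 = 49, with n = 8.
Posterior ∝ λ^9e^(−4λ) · λ^49e^(−8λ) = λ^58e^(−12λ), i.e. Gamma(shape=59, rate=12).
The mode of a Gamma(a, b) with a ≥ 1 (shape–rate) is (a−1)/b = 58/12 ≈ 4.83.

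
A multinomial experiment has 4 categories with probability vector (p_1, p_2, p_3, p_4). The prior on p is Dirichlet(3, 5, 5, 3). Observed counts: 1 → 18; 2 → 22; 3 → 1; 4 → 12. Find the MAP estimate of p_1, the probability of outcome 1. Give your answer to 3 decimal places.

MAP estimate: 0.308

The posterior is Dirichlet(αᵢ + nᵢ) = Dirichlet(21, 27, 6, 15).
For a Dirichlet(a₁,…,a_K) with all aᵢ > 1, the mode has j-th component (aⱼ − 1)/(Σaᵢ − K).
Here Σaᵢ = 69 and K = 4, so p_1 = (21 − 1)/(69 − 4) = 20/65 ≈ 0.308.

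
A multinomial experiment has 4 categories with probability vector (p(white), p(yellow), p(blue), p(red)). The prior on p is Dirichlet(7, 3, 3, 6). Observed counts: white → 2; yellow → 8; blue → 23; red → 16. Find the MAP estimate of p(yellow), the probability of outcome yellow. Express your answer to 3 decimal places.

The posterior is Dirichlet(αᵢ + nᵢ) = Dirichlet(9, 11, 26, 22).
For a Dirichlet(a₁,…,a_K) with all aᵢ > 1, the mode has j-th component (aⱼ − 1)/(Σaᵢ − K).
Here Σaᵢ = 68 and K = 4, so p(yellow) = (11 − 1)/(68 − 4) = 10/64 ≈ 0.156.

MAP estimate of p(yellow) = 0.156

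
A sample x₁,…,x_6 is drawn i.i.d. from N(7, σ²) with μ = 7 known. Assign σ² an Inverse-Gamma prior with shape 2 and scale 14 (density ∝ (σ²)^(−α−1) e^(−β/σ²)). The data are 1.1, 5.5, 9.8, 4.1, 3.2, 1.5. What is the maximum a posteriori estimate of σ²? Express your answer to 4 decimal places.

Sum of squared deviations about the known mean: SS = (1.1−7)² + (5.5−7)² + (9.8−7)² + (4.1−7)² + (3.2−7)² + (1.5−7)² = 98.
The Normal likelihood contributes (σ²)^(−n/2) exp(−SS/(2σ²)), so the posterior is Inverse-Gamma(α + n/2, β + SS/2) = Inverse-Gamma(5, 63).
The mode of Inverse-Gamma(a, b) is b/(a+1) = 63/6 ≈ 10.5000.

σ̂²_MAP = 10.5000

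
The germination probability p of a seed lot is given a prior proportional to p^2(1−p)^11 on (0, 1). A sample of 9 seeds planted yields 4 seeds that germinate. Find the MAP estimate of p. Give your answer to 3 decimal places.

The prior density ∝ p^2(1−p)^11 is the kernel of Beta(3, 12).
Data: 4 successes in 9 trials. The binomial likelihood contributes p^4(1−p)^5, so the posterior is Beta(3+4, 12+5) = Beta(7, 17).
For Beta(a, b) with a, b > 1 the mode is (a−1)/(a+b−2) = 6/22 ≈ 0.273.

p̂_MAP = 0.273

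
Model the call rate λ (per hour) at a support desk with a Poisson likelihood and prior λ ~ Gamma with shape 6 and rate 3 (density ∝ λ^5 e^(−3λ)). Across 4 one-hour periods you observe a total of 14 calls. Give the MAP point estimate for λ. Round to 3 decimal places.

λ̂_MAP = 2.714

Σxᵢ = 14, n = 4.
Posterior ∝ λ^5e^(−3λ) · λ^14e^(−4λ) = λ^19e^(−7λ), i.e. Gamma(shape=20, rate=7).
The mode of a Gamma(a, b) with a ≥ 1 (shape–rate) is (a−1)/b = 19/7 ≈ 2.714.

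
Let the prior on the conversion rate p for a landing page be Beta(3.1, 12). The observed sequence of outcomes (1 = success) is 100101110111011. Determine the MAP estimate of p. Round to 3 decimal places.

Prior: Beta(3.1, 12).
Data: 10 successes in 15 trials (from the sequence). The binomial likelihood contributes p^10(1−p)^5, so the posterior is Beta(3.1+10, 12+5) = Beta(13.1, 17).
For Beta(a, b) with a, b > 1 the mode is (a−1)/(a+b−2) = 12.1/28.1 ≈ 0.431.

p̂_MAP = 0.431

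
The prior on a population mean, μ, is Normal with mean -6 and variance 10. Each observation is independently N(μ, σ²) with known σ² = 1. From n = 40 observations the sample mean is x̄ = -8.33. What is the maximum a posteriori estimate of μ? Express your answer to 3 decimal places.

n = 40, x̄ = -8.33.
For a Normal prior and Normal likelihood with known variance, the posterior is Normal; its mode equals its mean, the precision-weighted average.
Prior precision 1/σ₀² = 1/10 = 0.1; data precision n/σ² = 40/1 = 40.
μ̂ = (0.1·(-6) + 40·(-8.33)) / (0.1 + 40) = (-333.8)/40.1 = -3338/401 ≈ -8.324.

μ̂_MAP = -8.324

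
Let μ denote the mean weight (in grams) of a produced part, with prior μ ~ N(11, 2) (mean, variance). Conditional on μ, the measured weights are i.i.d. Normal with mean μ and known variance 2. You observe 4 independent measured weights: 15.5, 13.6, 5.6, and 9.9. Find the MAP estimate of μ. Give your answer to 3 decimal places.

μ̂_MAP = 11.120

n = 4; x̄ = (15.5 + 13.6 + 5.6 + 9.9)/4 = 44.6/4 = 11.15.
For a Normal prior and Normal likelihood with known variance, the posterior is Normal; its mode equals its mean, the precision-weighted average.
Prior precision 1/σ₀² = 1/2 = 0.5; data precision n/σ² = 4/2 = 2.
μ̂ = (0.5·11 + 2·11.15) / (0.5 + 2) = 27.8/2.5 = 11.120.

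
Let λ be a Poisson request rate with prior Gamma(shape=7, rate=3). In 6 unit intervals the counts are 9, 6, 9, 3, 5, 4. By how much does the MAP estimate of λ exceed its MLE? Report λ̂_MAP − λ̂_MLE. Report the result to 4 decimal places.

Σxᵢ = 36. Posterior is Gamma(43, 9); MAP = (43−1)/9 = 42/9 ≈ 4.66667.
MLE = x̄ = 36/6 ≈ 6.00000.
Difference = 42/9 − 36/6 = -4/3 ≈ -1.3333.

MAP − MLE = -1.3333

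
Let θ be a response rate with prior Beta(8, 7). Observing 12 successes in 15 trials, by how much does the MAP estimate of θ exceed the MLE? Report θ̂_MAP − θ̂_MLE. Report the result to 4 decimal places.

MAP − MLE = -0.1214

Posterior is Beta(20, 10); MAP = (20−1)/(30−2) = 19/28 ≈ 0.67857.
MLE ignores the prior: θ̂_MLE = k/n = 12/15 ≈ 0.80000.
Difference = 19/28 − 12/15 = -17/140 ≈ -0.1214.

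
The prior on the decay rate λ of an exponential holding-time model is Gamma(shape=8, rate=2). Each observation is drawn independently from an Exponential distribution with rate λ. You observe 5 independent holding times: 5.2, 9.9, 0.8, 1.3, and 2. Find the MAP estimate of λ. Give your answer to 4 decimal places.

The Exponential(rate=λ) likelihood is ∝ λ^n e^(−λΣtᵢ). Here n = 5 and Σtᵢ = 5.2 + 9.9 + 0.8 + 1.3 + 2 = 19.2.
Posterior ∝ λ^7e^(−2λ) · λ^5e^(−19.2λ) = λ^12e^(−21.2λ), i.e. Gamma(13, 21.2).
Mode = (a−1)/b = 12/21.2 ≈ 0.5660.

λ̂_MAP = 0.5660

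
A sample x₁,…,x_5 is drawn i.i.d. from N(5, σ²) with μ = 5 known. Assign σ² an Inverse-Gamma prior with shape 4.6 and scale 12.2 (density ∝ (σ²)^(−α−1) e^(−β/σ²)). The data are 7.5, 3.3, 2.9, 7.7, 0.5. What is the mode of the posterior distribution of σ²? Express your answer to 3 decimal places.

Sum of squared deviations about the known mean: SS = (7.5−5)² + (3.3−5)² + (2.9−5)² + (7.7−5)² + (0.5−5)² = 41.09.
The Normal likelihood contributes (σ²)^(−n/2) exp(−SS/(2σ²)), so the posterior is Inverse-Gamma(α + n/2, β + SS/2) = Inverse-Gamma(7.1, 32.745).
The mode of Inverse-Gamma(a, b) is b/(a+1) = 32.745/8.1 ≈ 4.043.

σ̂²_MAP = 4.043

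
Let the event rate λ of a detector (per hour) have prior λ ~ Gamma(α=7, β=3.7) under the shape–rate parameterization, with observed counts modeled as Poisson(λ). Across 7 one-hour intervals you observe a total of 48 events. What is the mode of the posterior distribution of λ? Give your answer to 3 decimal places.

Σxᵢ = 48, n = 7.
Posterior ∝ λ^6e^(−3.7λ) · λ^48e^(−7λ) = λ^54e^(−10.7λ), i.e. Gamma(shape=55, rate=10.7).
The mode of a Gamma(a, b) with a ≥ 1 (shape–rate) is (a−1)/b = 54/10.7 ≈ 5.047.

λ̂_MAP = 5.047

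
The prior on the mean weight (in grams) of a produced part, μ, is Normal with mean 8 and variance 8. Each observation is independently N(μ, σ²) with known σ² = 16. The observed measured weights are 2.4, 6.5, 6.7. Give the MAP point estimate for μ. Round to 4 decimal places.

n = 3; x̄ = (2.4 + 6.5 + 6.7)/3 = 15.6/3 = 5.2.
For a Normal prior and Normal likelihood with known variance, the posterior is Normal; its mode equals its mean, the precision-weighted average.
Prior precision 1/σ₀² = 1/8 = 0.125; data precision n/σ² = 3/16 = 0.1875.
μ̂ = (0.125·8 + 0.1875·5.2) / (0.125 + 0.1875) = 1.975/0.3125 = 6.3200.

μ̂_MAP = 6.3200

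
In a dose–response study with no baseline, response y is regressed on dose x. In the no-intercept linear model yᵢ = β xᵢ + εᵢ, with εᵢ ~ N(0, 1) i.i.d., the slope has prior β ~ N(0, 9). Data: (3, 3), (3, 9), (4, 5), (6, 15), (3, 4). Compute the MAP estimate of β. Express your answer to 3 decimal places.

β̂_MAP = 1.997

log p(β | y) = −Σ(yᵢ − βxᵢ)²/(2·1) − β²/(2·9) + const.
Setting the derivative to zero: Σxᵢ(yᵢ − βxᵢ)/1 − β/9 = 0, so β = Σxᵢyᵢ / (Σxᵢ² + σ²/τ²).
Σxᵢyᵢ = 3·3 + 3·9 + 4·5 + 6·15 + 3·4 = 158; Σxᵢ² = 79; σ²/τ² = 1/9.
β̂_MAP = 158 / (79 + 1/9) = 158/(712/9) = 711/356 ≈ 1.997.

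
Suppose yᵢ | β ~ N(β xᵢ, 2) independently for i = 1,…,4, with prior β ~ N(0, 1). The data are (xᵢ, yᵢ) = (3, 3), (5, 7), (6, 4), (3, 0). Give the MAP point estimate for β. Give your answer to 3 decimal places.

β̂_MAP = 0.840

log p(β | y) = −Σ(yᵢ − βxᵢ)²/(2·2) − β²/(2·1) + const.
Setting the derivative to zero: Σxᵢ(yᵢ − βxᵢ)/2 − β/1 = 0, so β = Σxᵢyᵢ / (Σxᵢ² + σ²/τ²).
Σxᵢyᵢ = 3·3 + 5·7 + 6·4 + 3·0 = 68; Σxᵢ² = 79; σ²/τ² = 2.
β̂_MAP = 68 / (79 + 2) = 68/81 ≈ 0.840.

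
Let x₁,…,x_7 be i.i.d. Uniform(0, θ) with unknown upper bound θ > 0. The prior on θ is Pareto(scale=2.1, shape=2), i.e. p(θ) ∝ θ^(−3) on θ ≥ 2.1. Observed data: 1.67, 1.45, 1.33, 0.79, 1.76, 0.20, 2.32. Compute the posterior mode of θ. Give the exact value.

The Uniform(0, θ) likelihood is θ^(−n) for θ ≥ max(xᵢ), zero otherwise. Here max(xᵢ) = 2.32.
Posterior ∝ θ^(−3) · θ^(−7) = θ^(−10) on θ ≥ max(2.1, 2.32) = 2.32.
This density is strictly decreasing in θ, so the posterior mode lies at the lower boundary of the support.

θ̂_MAP = 2.32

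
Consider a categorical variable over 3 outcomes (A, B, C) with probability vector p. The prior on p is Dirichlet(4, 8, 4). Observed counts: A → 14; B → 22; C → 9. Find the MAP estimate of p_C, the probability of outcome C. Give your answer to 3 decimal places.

The posterior is Dirichlet(αᵢ + nᵢ) = Dirichlet(18, 30, 13).
For a Dirichlet(a₁,…,a_K) with all aᵢ > 1, the mode has j-th component (aⱼ − 1)/(Σaᵢ − K).
Here Σaᵢ = 61 and K = 3, so p_C = (13 − 1)/(61 − 3) = 12/58 ≈ 0.207.

MAP estimate of p_C = 0.207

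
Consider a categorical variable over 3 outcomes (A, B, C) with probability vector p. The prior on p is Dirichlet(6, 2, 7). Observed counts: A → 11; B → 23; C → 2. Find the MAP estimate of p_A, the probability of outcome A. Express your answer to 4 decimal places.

The posterior is Dirichlet(αᵢ + nᵢ) = Dirichlet(17, 25, 9).
For a Dirichlet(a₁,…,a_K) with all aᵢ > 1, the mode has j-th component (aⱼ − 1)/(Σaᵢ − K).
Here Σaᵢ = 51 and K = 3, so p_A = (17 − 1)/(51 − 3) = 16/48 ≈ 0.3333.

MAP estimate of p_A = 0.3333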